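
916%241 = 193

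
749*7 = 5243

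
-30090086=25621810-55711896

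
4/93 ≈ 0.0430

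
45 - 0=45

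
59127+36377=95504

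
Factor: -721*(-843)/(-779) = -1*3^1*7^1*19^(-1)*41^(-1)*103^1*281^1 = -607803/779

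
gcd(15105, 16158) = 3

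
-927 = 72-999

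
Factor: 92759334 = 2^1 * 3^1 * 3779^1 * 4091^1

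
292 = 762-470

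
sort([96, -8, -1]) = [-8, -1, 96]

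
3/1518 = 1/506 ≈ 0.00198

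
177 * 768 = 135936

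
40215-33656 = 6559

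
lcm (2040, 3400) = 10200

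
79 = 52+27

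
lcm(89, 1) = 89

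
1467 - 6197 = -4730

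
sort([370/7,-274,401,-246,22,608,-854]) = [-854,-274,-246,22,370/7,401,608]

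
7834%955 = 194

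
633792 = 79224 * 8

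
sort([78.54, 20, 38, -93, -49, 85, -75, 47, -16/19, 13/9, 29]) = [-93, -75, -49, -16/19, 13/9, 20, 29, 38, 47, 78.54, 85]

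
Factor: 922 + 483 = 5^1 * 281^1 = 1405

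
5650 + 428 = 6078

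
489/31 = 15 + 24/31 ≈ 15.77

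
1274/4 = 637/2 = 318.50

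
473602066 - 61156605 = 412445461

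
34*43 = 1462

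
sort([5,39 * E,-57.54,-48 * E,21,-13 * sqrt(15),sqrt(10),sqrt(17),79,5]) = [-48 * E,-57.54,-13 * sqrt(15),sqrt(10),sqrt(17),5,5,21,79,39 * E]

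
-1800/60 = -30 = -30.00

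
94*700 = 65800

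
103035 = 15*6869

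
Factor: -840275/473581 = -1*5^2*19^1*29^1*61^1*401^(-1)*1181^(-1)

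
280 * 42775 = 11977000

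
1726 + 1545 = 3271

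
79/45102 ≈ 0.00175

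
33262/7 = 4751+5/7 ≈ 4751.71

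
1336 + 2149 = 3485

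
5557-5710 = -153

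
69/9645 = 23/3215 ≈ 0.00715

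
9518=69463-59945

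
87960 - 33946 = 54014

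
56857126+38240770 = 95097896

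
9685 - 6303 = 3382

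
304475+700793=1005268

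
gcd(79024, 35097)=1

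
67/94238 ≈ 0.000711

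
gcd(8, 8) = 8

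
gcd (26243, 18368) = 7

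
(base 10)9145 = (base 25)efk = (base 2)10001110111001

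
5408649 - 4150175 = 1258474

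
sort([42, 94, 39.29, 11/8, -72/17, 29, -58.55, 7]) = [-58.55, -72/17, 11/8, 7, 29, 39.29, 42, 94]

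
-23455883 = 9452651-32908534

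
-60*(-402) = 24120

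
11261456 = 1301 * 8656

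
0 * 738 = 0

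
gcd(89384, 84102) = 2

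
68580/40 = 3429/2 = 1714.50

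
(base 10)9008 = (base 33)88w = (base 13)413c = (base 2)10001100110000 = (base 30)a08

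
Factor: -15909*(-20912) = 2^4*3^1*1307^1*5303^1 = 332689008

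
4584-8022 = -3438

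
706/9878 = 353/4939 ≈ 0.0715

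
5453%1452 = 1097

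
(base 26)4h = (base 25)4l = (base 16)79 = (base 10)121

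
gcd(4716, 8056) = 4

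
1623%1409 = 214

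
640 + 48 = 688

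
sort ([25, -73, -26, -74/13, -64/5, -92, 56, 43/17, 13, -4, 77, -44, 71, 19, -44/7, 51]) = [-92, -73, -44, -26, -64/5, -44/7, -74/13, -4, 43/17, 13, 19, 25, 51, 56, 71, 77]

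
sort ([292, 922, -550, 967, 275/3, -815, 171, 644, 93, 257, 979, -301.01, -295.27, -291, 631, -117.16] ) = [-815, -550, -301.01, -295.27, -291, -117.16, 275/3, 93, 171, 257, 292, 631, 644, 922, 967, 979] 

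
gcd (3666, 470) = 94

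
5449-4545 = 904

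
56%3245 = 56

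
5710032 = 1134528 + 4575504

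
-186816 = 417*(-448)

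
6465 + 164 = 6629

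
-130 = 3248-3378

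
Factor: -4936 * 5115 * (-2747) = 2^3 * 3^1 * 5^1 * 11^1 * 31^1 * 41^1 * 67^1 * 617^1 = 69355267080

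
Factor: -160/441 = -1 * 2^5 * 3^(-2) * 5^1 * 7^(-2)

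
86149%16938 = 1459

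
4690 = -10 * (-469)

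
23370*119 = 2781030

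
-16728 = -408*41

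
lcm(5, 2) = 10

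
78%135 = 78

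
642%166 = 144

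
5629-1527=4102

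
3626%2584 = 1042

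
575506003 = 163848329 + 411657674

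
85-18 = 67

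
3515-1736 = 1779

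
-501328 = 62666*(-8)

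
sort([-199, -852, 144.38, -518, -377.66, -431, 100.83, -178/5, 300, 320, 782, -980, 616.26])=[-980, -852, -518, -431, -377.66, -199, -178/5, 100.83, 144.38, 300, 320, 616.26, 782]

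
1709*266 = 454594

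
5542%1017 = 457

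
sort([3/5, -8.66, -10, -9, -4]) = [-10, -9, -8.66, -4, 3/5]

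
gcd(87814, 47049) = 1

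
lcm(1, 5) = 5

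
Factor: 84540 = 2^2*3^1*5^1*1409^1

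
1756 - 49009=-47253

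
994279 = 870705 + 123574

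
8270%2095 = 1985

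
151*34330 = 5183830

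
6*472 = 2832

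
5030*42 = 211260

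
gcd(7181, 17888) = 43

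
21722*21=456162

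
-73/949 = -1/13 ≈ -0.0769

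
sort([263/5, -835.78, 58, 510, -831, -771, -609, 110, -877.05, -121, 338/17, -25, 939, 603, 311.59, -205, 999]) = [-877.05, -835.78, -831, -771, -609, -205, -121, -25, 338/17, 263/5, 58, 110, 311.59, 510, 603, 939, 999]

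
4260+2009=6269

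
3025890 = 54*56035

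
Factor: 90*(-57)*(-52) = 2^3*3^3*5^1*13^1*19^1 = 266760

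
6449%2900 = 649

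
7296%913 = 905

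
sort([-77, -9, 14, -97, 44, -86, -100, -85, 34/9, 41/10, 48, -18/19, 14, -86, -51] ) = [-100, -97, -86, -86, -85, -77, -51, -9, -18/19, 34/9, 41/10, 14, 14, 44, 48] 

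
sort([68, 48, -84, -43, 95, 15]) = [-84, -43, 15, 48, 68, 95]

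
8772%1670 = 422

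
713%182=167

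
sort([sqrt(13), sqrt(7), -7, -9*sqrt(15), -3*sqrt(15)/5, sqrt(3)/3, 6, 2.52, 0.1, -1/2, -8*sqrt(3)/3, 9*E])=[-9*sqrt(15), -7, -8*sqrt(3)/3, -3*sqrt(15)/5, -1/2, 0.1, sqrt(3)/3, 2.52, sqrt(7), sqrt(13), 6, 9*E]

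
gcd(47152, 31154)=842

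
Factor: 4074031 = 13^1*313387^1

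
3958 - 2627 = 1331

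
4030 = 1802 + 2228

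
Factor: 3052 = 2^2*7^1*109^1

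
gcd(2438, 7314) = 2438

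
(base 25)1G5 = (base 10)1030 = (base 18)334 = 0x406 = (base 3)1102011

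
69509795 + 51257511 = 120767306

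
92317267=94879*973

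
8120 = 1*8120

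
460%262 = 198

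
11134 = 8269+2865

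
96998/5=19399 + 3/5=19399.60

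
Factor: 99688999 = 41^1 * 2431439^1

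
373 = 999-626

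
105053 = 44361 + 60692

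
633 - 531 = 102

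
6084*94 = 571896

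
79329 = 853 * 93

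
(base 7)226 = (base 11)a8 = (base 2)1110110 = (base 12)9a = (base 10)118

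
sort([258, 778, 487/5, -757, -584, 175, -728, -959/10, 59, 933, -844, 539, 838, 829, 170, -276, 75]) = [-844, -757, -728, -584, -276, -959/10, 59, 75, 487/5, 170, 175, 258, 539, 778, 829, 838, 933]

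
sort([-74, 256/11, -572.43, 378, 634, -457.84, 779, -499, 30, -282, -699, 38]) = [-699, -572.43, -499, -457.84, -282, -74, 256/11, 30, 38, 378, 634, 779]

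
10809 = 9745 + 1064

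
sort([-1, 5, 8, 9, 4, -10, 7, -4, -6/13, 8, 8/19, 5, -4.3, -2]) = [-10, -4.3, -4, -2, -1, -6/13, 8/19, 4, 5, 5, 7, 8, 8, 9]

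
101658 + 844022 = 945680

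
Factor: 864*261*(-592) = -1*2^9*3^5*29^1*37^1 = -133498368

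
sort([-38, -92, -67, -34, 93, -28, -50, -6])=[-92, -67, -50, -38, -34, -28, -6, 93]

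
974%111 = 86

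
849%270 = 39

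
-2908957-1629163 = -4538120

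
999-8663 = -7664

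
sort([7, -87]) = [-87, 7]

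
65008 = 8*8126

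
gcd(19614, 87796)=934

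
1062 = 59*18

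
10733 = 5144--5589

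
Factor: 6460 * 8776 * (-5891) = -1 * 2^5 * 5^1 * 17^1 * 19^1 * 43^1 * 137^1 * 1097^1 = -333978227360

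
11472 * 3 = 34416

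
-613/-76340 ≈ 0.00803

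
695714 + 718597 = 1414311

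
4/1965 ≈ 0.00204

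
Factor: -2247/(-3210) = 2^(-1) * 5^(-1) * 7^1 = 7/10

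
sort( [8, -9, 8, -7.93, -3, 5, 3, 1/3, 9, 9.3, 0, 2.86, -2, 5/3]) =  [-9, -7.93, -3, -2, 0, 1/3, 5/3, 2.86, 3, 5, 8, 8, 9, 9.3]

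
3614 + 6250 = 9864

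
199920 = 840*238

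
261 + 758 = 1019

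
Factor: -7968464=-1 * 2^4 * 7^1 * 71147^1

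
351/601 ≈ 0.584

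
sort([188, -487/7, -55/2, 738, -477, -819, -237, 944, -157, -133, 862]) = [-819, -477, -237, -157, -133, -487/7, -55/2, 188, 738, 862, 944]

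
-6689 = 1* (-6689)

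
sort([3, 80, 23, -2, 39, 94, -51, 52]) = [-51, -2, 3, 23, 39, 52, 80, 94]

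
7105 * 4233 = 30075465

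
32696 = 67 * 488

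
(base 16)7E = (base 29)4A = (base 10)126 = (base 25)51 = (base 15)86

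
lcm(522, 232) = 2088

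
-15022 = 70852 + -85874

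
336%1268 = 336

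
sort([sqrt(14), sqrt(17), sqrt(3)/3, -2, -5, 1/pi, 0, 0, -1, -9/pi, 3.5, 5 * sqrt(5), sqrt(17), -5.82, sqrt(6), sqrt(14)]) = [-5.82, -5, -9/pi, -2, -1, 0, 0, 1/pi, sqrt(3)/3, sqrt(6), 3.5, sqrt(14), sqrt(14), sqrt(17), sqrt(17), 5 * sqrt(5)]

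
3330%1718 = 1612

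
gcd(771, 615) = 3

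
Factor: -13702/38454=-1*3^ (-1)*29^ (-1)*31^1=-31/87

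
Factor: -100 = -1 * 2^2 * 5^2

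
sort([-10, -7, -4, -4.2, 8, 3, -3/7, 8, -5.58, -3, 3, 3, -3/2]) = [-10, -7, -5.58, -4.2, -4, -3, -3/2, -3/7, 3, 3, 3, 8, 8]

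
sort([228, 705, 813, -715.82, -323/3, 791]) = [-715.82, -323/3, 228, 705, 791, 813]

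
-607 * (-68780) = 41749460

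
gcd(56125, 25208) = 1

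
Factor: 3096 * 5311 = 2^3 * 3^2 * 43^1 * 47^1 * 113^1 = 16442856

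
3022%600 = 22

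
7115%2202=509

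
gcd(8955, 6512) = 1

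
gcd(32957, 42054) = 1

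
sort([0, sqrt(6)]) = [0, sqrt(6)]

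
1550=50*31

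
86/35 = 2 + 16/35 ≈ 2.46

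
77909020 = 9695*8036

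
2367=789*3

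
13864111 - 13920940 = -56829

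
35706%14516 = 6674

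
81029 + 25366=106395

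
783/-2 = -391 - 1/2 = -391.50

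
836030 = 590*1417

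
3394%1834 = 1560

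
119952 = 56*2142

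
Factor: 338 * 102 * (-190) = -1 * 2^3 * 3^1 * 5^1 * 13^2 * 17^1 * 19^1 = -6550440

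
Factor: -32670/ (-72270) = 3^1 * 11^1 * 73^ (-1) = 33/73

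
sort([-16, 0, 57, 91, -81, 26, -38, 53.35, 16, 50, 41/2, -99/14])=[-81, -38, -16, -99/14, 0, 16, 41/2, 26, 50, 53.35, 57, 91]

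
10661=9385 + 1276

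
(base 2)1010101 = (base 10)85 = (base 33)2j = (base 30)2p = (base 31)2n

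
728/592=1 + 17/74 ≈ 1.23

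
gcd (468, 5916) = 12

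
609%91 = 63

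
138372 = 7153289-7014917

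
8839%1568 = 999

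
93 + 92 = 185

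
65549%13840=10189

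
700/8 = 87 + 1/2 = 87.50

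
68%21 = 5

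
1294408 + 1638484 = 2932892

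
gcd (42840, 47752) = 8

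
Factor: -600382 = -1*2^1*300191^1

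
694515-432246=262269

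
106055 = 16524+89531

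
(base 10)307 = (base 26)bl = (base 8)463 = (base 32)9j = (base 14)17d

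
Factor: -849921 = -1*3^1*491^1*577^1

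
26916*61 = 1641876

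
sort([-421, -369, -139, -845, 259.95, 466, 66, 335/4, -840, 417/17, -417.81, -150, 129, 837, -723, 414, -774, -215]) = [-845, -840, -774, -723, -421, -417.81, -369, -215, -150, -139, 417/17, 66, 335/4, 129, 259.95, 414, 466, 837]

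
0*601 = 0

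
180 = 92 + 88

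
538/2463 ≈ 0.218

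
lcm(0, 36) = 0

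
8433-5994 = 2439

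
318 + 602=920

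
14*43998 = 615972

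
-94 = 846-940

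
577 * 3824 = 2206448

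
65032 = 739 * 88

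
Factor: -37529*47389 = -1*37529^1*47389^1 = -1778461781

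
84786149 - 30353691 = 54432458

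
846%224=174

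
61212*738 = 45174456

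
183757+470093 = 653850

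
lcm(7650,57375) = 114750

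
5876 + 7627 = 13503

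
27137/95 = 285 + 62/95 ≈ 285.65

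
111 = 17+94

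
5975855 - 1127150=4848705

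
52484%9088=7044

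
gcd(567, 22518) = 81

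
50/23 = 2 + 4/23 ≈ 2.17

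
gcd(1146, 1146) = 1146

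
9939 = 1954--7985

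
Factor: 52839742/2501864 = 2^(-2) * 277^(-1) * 1129^(-1) * 1163^1 * 22717^1 = 26419871/1250932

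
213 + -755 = -542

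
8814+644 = 9458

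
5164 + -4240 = 924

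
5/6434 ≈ 0.000777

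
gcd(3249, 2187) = 9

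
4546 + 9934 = 14480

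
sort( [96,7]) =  [7,96]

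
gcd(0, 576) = 576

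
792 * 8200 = 6494400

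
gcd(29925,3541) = 1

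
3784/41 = 92 + 12/41 ≈ 92.29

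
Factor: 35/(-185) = -1 * 7^1 * 37^(-1) = -7/37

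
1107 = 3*369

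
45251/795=56 + 731/795 ≈ 56.92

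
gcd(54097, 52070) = 1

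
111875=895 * 125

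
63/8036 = 9/1148 ≈ 0.00784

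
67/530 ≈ 0.126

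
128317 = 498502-370185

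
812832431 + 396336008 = 1209168439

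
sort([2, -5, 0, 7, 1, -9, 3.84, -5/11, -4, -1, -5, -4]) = [-9, -5, -5, -4, -4, -1, -5/11, 0, 1, 2, 3.84, 7]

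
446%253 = 193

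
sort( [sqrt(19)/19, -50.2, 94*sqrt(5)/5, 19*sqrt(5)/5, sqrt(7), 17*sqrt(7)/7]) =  [-50.2, sqrt(19)/19, sqrt(7), 17*sqrt(7)/7, 19*sqrt(5)/5, 94*sqrt(5)/5]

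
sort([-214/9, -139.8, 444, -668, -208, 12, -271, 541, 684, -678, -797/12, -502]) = [-678, -668, -502, -271, -208, -139.8, -797/12, -214/9, 12, 444, 541, 684]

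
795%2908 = 795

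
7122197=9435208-2313011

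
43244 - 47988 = -4744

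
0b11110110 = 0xf6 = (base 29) 8e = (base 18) dc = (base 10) 246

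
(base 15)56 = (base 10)81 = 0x51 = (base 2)1010001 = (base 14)5b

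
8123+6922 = 15045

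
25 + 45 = 70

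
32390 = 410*79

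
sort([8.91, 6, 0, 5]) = [0, 5, 6, 8.91]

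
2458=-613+3071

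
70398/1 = 70398 = 70398.00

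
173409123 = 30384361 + 143024762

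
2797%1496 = 1301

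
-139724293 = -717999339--578275046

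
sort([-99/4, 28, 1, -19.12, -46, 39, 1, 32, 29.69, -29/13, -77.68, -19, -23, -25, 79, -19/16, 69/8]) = [-77.68, -46, -25, -99/4, -23, -19.12, -19, -29/13, -19/16, 1, 1, 69/8, 28, 29.69, 32, 39, 79]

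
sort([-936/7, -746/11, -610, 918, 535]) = [-610, -936/7, -746/11, 535, 918]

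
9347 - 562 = 8785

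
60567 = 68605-8038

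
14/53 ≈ 0.264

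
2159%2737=2159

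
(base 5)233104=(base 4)2011101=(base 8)20521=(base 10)8529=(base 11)6454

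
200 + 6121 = 6321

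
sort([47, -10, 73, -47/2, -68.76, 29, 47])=[-68.76, -47/2, -10, 29, 47, 47, 73]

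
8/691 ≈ 0.0116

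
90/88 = 1 + 1/44 ≈ 1.02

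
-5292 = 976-6268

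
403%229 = 174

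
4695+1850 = 6545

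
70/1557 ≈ 0.0450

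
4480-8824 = -4344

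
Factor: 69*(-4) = -1*2^2*3^1*23^1 = -276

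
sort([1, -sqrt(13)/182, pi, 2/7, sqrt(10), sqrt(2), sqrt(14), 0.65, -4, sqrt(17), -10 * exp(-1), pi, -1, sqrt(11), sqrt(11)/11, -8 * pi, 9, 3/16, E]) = [-8 * pi, -4, -10 * exp(-1), -1, -sqrt(13)/182, 3/16, 2/7, sqrt(11)/11, 0.65, 1, sqrt(2), E, pi, pi, sqrt(10), sqrt(11), sqrt(14), sqrt(17), 9]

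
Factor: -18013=-1*18013^1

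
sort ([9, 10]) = [9, 10]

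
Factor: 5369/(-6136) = -1*2^(-3)*7^1 = -7/8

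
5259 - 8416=-3157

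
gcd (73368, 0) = 73368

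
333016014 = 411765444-78749430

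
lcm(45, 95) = 855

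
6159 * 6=36954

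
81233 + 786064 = 867297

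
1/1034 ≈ 0.000967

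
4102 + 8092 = 12194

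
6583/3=2194 + 1/3 ≈ 2194.33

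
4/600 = 1/150 ≈ 0.00667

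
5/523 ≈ 0.00956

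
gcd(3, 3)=3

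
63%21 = 0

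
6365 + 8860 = 15225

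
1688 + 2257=3945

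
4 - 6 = -2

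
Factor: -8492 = -1*2^2*11^1*193^1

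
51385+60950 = 112335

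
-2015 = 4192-6207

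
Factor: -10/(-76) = 2^(-1)*5^1*19^(-1) = 5/38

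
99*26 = 2574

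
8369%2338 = 1355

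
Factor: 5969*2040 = 2^3*3^1*5^1*17^1*47^1*127^1 = 12176760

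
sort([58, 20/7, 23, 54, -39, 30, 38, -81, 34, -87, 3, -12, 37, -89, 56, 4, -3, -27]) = [-89, -87, -81, -39, -27, -12, -3, 20/7, 3, 4, 23, 30, 34, 37, 38, 54, 56, 58]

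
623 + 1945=2568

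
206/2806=103/1403 ≈ 0.0734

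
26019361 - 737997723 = -711978362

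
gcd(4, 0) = 4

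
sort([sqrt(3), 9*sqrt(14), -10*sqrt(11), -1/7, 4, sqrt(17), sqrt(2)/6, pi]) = [-10*sqrt(11), -1/7, sqrt(2)/6, sqrt(3), pi, 4, sqrt(17), 9*sqrt(14)]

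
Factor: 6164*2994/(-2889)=-1*2^3*3^(-2)*23^1*67^1*107^(-1)*499^1=-6151672/963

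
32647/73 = 447+16/73 ≈ 447.22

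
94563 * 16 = 1513008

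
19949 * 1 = 19949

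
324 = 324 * 1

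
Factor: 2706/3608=2^(-2)*3^1=3/4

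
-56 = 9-65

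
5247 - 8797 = -3550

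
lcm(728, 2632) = 34216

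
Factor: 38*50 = 2^2*5^2*19^1 = 1900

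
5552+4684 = 10236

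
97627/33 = 2958 + 13/33≈2958.39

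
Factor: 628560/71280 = 11^(-1)*97^1 = 97/11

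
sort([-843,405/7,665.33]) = [-843,405/7,665.33]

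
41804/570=73 + 97/285 ≈ 73.34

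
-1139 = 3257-4396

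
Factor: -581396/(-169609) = 2^2*11^(-1)*17^(-1)*907^(-1)*145349^1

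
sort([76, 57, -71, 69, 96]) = [-71, 57, 69, 76, 96]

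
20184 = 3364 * 6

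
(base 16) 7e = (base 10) 126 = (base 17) 77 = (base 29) 4a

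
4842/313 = 15 + 147/313 ≈ 15.47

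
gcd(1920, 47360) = 640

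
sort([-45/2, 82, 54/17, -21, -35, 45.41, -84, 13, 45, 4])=[-84, -35, -45/2, -21, 54/17, 4, 13, 45, 45.41, 82]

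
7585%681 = 94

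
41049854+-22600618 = 18449236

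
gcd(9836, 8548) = 4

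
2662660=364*7315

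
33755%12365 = 9025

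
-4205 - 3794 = -7999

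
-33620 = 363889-397509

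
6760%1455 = 940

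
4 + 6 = 10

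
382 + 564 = 946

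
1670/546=3 + 16/273 ≈ 3.06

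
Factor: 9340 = 2^2 * 5^1 * 467^1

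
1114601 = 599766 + 514835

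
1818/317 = 5 + 233/317 ≈ 5.74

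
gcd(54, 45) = 9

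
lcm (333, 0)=0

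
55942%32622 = 23320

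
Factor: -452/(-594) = 2^1*3^(-3)*11^(-1)*113^1 = 226/297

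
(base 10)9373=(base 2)10010010011101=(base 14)35b7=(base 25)eon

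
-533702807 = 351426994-885129801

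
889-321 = 568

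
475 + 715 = 1190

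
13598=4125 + 9473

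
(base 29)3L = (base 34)36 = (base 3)11000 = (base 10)108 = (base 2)1101100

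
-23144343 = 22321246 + -45465589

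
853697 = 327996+525701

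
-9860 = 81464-91324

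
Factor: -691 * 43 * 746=-1 * 2^1 * 43^1 * 373^1 * 691^1=-22165898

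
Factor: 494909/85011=3^(-1) * 43^(-1) * 751^1=751/129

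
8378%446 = 350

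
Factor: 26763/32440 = 2^(-3)*3^1*5^(-1)*11^1 = 33/40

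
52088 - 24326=27762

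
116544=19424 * 6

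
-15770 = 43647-59417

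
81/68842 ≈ 0.00118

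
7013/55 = 127+28/55 ≈ 127.51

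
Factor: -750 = -1 * 2^1 * 3^1 * 5^3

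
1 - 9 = -8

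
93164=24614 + 68550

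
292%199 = 93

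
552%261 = 30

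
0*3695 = 0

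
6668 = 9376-2708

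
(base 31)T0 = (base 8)1603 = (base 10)899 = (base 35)PO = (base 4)32003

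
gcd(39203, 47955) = 1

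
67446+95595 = 163041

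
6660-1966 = 4694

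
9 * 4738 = 42642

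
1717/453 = 3 + 358/453 ≈ 3.79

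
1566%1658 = 1566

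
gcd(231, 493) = 1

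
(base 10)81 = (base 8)121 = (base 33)2f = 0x51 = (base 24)39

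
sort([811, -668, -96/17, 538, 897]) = [-668, -96/17, 538, 811, 897]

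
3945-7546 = -3601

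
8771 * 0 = 0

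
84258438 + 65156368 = 149414806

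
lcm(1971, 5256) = 15768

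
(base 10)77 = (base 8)115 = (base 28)2l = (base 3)2212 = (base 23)38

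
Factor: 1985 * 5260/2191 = 2^2 * 5^2 * 7^(-1) * 263^1 * 313^(-1) * 397^1 = 10441100/2191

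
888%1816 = 888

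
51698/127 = 407+9/127 ≈ 407.07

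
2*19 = 38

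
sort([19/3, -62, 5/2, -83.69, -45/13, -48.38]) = [-83.69, -62, -48.38, -45/13, 5/2, 19/3]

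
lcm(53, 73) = 3869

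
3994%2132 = 1862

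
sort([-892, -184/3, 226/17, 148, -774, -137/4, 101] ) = [-892, -774, -184/3, -137/4, 226/17, 101, 148] 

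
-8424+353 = -8071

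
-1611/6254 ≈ -0.258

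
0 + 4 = 4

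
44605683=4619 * 9657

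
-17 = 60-77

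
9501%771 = 249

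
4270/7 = 610 = 610.00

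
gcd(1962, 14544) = 18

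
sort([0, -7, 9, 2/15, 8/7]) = [-7, 0, 2/15, 8/7, 9]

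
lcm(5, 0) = 0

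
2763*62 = 171306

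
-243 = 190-433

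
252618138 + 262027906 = 514646044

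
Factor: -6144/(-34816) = 3^1 * 17^(-1) = 3/17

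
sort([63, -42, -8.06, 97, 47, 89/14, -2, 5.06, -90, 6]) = [-90, -42, -8.06, -2, 5.06, 6, 89/14, 47, 63, 97]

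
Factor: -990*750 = -1*2^2*3^3*5^4*11^1 = -742500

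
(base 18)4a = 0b1010010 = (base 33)2g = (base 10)82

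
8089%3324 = 1441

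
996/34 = 29 + 5/17 ≈ 29.29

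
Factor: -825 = -1*3^1*5^2*11^1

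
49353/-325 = -151 - 278/325 ≈ -151.86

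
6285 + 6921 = 13206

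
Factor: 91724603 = 91724603^1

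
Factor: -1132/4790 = -1*2^1*5^(-1)*283^1*479^(-1) = -566/2395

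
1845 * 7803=14396535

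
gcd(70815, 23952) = 3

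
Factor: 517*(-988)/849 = -1*2^2*3^(-1)*11^1*13^1*19^1*47^1*283^(-1) = -510796/849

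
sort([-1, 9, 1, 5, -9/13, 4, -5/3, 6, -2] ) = [-2, -5/3, -1, -9/13, 1, 4, 5, 6, 9] 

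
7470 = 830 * 9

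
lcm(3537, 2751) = 24759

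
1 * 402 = 402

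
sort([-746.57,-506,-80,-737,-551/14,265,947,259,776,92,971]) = [-746.57,-737,-506,-80,-551/14,92,259,265,776,947,971]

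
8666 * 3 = 25998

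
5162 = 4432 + 730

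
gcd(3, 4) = 1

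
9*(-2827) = -25443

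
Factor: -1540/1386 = -1 * 2^1 * 3^(-2) * 5^1 = -10/9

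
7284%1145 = 414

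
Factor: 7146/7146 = 1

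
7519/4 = 1879 + 3/4 = 1879.75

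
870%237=159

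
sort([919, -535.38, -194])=[-535.38, -194, 919]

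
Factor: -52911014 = -1*2^1*13^1*2035039^1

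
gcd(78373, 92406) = 1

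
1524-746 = 778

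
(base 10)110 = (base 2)1101110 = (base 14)7c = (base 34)38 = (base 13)86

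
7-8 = -1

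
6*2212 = 13272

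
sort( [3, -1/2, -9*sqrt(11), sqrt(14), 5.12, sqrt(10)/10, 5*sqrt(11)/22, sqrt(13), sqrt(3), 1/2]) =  [-9*sqrt(11), -1/2, sqrt(10)/10, 1/2, 5*sqrt(11)/22, sqrt(3), 3, sqrt(13), sqrt(14), 5.12]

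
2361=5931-3570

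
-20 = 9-29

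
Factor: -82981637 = -1 * 31^1 * 2676827^1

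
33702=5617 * 6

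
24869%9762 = 5345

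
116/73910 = 58/36955 ≈ 0.00157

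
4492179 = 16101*279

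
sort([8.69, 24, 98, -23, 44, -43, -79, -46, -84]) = [-84, -79, -46, -43, -23, 8.69, 24, 44, 98]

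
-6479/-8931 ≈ 0.725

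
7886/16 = 3943/8 ≈ 492.88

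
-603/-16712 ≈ 0.0361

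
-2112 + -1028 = -3140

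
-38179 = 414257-452436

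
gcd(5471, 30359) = 1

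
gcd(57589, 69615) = 7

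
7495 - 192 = 7303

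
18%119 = 18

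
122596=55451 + 67145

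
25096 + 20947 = 46043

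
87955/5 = 17591 = 17591.00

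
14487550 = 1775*8162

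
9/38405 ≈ 0.000234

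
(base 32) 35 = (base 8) 145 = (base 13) 7a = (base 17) 5g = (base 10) 101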